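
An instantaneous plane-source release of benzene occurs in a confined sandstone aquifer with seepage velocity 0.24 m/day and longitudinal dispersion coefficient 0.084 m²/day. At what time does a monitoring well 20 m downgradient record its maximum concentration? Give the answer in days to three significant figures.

81.9 days

For the 1D instantaneous-source solution, setting ∂C/∂t = 0 at fixed x gives v²t² + 2Dt − x² = 0, so t = (√(D² + v²x²) − D)/v².
√(D² + v²x²) = √(0.084² + 0.24² × 20²) = 4.801; v² = 0.0576.
t = (4.801 − 0.084)/0.0576 = 81.9 days (vs. the pure-advection estimate x/v = 83.3 d).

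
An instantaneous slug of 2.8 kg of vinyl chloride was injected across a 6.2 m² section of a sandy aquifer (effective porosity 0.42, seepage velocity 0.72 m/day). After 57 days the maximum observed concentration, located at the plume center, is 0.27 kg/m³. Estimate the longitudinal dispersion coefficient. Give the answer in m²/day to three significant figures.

0.0221 m²/day

At the plume center C_max = M/(n_e·A·√(4πDt)), so D = M²/(4πt·(n_e·A·C_max)²).
n_e·A·C_max = 0.42 × 6.2 × 0.27 = 0.7031 kg/m.
D = 2.8²/(4π × 57 × 0.7031²) = 0.0221 m²/day.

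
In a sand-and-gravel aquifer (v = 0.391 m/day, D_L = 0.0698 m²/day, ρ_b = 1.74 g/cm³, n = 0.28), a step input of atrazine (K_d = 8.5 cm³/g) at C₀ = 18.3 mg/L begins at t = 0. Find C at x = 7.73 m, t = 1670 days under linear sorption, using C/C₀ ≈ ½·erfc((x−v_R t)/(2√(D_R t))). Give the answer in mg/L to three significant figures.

18.0 mg/L

Retardation factor R = 1 + ρ_b·K_d/n = 1 + 1.74 × 8.5/0.28 = 53.82.
Sorption retards both mechanisms: v_R = v/R = 0.007265 m/day, D_R = D/R = 0.001297 m²/day.
v_R·t = 0.007265 × 1670 = 12.13255 m; 2√(D_R t) = 2.943 m; argument = (7.73 − 12.13255)/2.943 = -1.496.
C = C₀ × ½·erfc(-1.496) = 18.3 × 0.9828 = 18.0 mg/L.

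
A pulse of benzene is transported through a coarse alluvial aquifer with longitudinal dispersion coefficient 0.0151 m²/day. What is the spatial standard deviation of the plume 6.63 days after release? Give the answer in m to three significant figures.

Dispersive spreading gives a Gaussian with σ² = 2Dt; advection only shifts the center.
σ = √(2 × 0.0151 × 6.63) = 0.447 m.

0.447 m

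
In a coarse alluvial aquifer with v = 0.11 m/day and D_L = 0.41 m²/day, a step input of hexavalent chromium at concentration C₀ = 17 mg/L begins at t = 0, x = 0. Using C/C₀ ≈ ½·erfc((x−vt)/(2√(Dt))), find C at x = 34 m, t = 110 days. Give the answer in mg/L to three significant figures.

0.179 mg/L

For a continuous step input, C/C₀ ≈ ½·erfc((x−vt)/(2√(Dt))).
vt = 0.11 × 110 = 12.1 m and 2√(Dt) = 2√(0.41 × 110) = 13.43 m.
Argument (x−vt)/(2√(Dt)) = (34 − 12.1)/13.43 = 1.631; ½·erfc(1.631) = 0.01054.
C = 17 × 0.01054 = 0.179 mg/L.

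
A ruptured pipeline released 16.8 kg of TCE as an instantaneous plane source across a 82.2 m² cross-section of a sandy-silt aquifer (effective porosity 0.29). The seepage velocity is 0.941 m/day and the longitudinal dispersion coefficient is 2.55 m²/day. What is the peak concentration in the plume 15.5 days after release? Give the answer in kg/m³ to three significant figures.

0.0316 kg/m³

The peak of an instantaneous 1D plume sits at x = vt; there the Gaussian factor is 1 and C_max = M/(n_e·A·√(4πDt)), where n_e·A is the pore area the mass is dissolved in.
√(4πDt) = √(4π × 2.55 × 15.5) = 22.29 m, so C_max = 16.8/(0.29 × 82.2 × 22.29) = 0.0316 kg/m³.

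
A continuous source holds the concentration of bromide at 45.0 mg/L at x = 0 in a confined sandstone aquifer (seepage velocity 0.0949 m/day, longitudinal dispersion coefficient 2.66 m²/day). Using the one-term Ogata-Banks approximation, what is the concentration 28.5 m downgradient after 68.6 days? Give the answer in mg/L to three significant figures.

5.62 mg/L

For a continuous step input, C/C₀ ≈ ½·erfc((x−vt)/(2√(Dt))).
vt = 0.0949 × 68.6 = 6.51014 m and 2√(Dt) = 2√(2.66 × 68.6) = 27.02 m.
Argument (x−vt)/(2√(Dt)) = (28.5 − 6.51014)/27.02 = 0.8138; ½·erfc(0.8138) = 0.1249.
C = 45.0 × 0.1249 = 5.62 mg/L.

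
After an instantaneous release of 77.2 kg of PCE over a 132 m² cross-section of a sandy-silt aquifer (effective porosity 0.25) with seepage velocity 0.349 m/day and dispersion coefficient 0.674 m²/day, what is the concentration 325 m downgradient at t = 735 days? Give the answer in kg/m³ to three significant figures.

0.00278 kg/m³

For an instantaneous plane source, C(x,t) = M/(n_e·A·√(4πDt)) · exp(−(x−vt)²/(4Dt)), with n_e·A the pore (flow) area.
Plume center vt = 0.349 × 735 = 256.515 m, so the well at 325 m is 68.485 m downgradient of the peak.
√(4πDt) = 78.90 m, giving peak height M/(n_e·A·√(4πDt)) = 77.2/(0.25 × 132 × 78.90) = 0.02965 kg/m³.
(x−vt)²/(4Dt) = (68.485)²/(4 × 0.674 × 735) = 2.367; exp(−2.367) = 0.09376.
C = 0.02965 × 0.09376 = 0.00278 kg/m³.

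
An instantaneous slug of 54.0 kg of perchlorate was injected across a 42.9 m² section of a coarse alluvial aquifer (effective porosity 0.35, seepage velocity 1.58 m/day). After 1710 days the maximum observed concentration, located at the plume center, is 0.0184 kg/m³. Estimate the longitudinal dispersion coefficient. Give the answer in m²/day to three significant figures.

At the plume center C_max = M/(n_e·A·√(4πDt)), so D = M²/(4πt·(n_e·A·C_max)²).
n_e·A·C_max = 0.35 × 42.9 × 0.0184 = 0.2763 kg/m.
D = 54.0²/(4π × 1710 × 0.2763²) = 1.78 m²/day.

1.78 m²/day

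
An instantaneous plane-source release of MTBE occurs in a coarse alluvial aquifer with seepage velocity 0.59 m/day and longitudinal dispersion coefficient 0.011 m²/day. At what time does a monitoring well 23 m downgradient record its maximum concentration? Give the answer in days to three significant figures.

For the 1D instantaneous-source solution, setting ∂C/∂t = 0 at fixed x gives v²t² + 2Dt − x² = 0, so t = (√(D² + v²x²) − D)/v².
√(D² + v²x²) = √(0.011² + 0.59² × 23²) = 13.57; v² = 0.3481.
t = (13.57 − 0.011)/0.3481 = 39.0 days (vs. the pure-advection estimate x/v = 39.0 d).

39.0 days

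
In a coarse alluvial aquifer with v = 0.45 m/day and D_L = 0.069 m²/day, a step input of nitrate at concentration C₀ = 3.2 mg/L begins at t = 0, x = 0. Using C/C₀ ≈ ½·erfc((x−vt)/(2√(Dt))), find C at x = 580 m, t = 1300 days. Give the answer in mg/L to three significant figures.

2.07 mg/L

For a continuous step input, C/C₀ ≈ ½·erfc((x−vt)/(2√(Dt))).
vt = 0.45 × 1300 = 585 m and 2√(Dt) = 2√(0.069 × 1300) = 18.94 m.
Argument (x−vt)/(2√(Dt)) = (580 − 585)/18.94 = -0.2640; ½·erfc(-0.2640) = 0.6456.
C = 3.2 × 0.6456 = 2.07 mg/L.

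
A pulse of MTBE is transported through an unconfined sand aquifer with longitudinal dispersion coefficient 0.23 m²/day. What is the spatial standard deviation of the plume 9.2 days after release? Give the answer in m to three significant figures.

Dispersive spreading gives a Gaussian with σ² = 2Dt; advection only shifts the center.
σ = √(2 × 0.23 × 9.2) = 2.06 m.

2.06 m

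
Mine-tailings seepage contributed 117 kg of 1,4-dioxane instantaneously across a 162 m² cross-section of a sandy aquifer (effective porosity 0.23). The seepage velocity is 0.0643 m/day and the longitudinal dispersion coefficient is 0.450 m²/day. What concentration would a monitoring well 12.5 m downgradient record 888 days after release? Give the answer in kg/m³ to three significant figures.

For an instantaneous plane source, C(x,t) = M/(n_e·A·√(4πDt)) · exp(−(x−vt)²/(4Dt)), with n_e·A the pore (flow) area.
Plume center vt = 0.0643 × 888 = 57.0984 m, so the well at 12.5 m is 44.5984 m upgradient of the peak.
√(4πDt) = 70.86 m, giving peak height M/(n_e·A·√(4πDt)) = 117/(0.23 × 162 × 70.86) = 0.04431 kg/m³.
(x−vt)²/(4Dt) = (-44.5984)²/(4 × 0.450 × 888) = 1.244; exp(−1.244) = 0.2882.
C = 0.04431 × 0.2882 = 0.0128 kg/m³.

0.0128 kg/m³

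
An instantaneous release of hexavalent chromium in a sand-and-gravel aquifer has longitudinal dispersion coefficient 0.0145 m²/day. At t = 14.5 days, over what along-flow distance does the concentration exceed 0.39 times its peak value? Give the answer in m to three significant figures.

The plume is Gaussian with σ = √(2Dt) = √(2 × 0.0145 × 14.5) = 0.6485 m.
C/C_peak = exp(−Δx²/(2σ²)) = 0.39 ⇒ Δx = σ·√(−2 ln 0.39) = 0.6485 × 1.372 = 0.8897 m.
Width = 2Δx = 1.78 m.

1.78 m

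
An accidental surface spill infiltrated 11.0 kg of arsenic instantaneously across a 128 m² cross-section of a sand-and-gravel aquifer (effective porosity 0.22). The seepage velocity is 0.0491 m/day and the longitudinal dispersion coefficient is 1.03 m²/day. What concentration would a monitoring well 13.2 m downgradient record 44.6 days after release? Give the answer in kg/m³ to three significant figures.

For an instantaneous plane source, C(x,t) = M/(n_e·A·√(4πDt)) · exp(−(x−vt)²/(4Dt)), with n_e·A the pore (flow) area.
Plume center vt = 0.0491 × 44.6 = 2.18986 m, so the well at 13.2 m is 11.01014 m downgradient of the peak.
√(4πDt) = 24.03 m, giving peak height M/(n_e·A·√(4πDt)) = 11.0/(0.22 × 128 × 24.03) = 0.01626 kg/m³.
(x−vt)²/(4Dt) = (11.01014)²/(4 × 1.03 × 44.6) = 0.6597; exp(−0.6597) = 0.5170.
C = 0.01626 × 0.5170 = 0.00841 kg/m³.

0.00841 kg/m³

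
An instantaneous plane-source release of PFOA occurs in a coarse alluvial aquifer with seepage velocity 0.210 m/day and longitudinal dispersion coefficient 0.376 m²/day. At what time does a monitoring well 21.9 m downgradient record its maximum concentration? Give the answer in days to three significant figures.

96.1 days

For the 1D instantaneous-source solution, setting ∂C/∂t = 0 at fixed x gives v²t² + 2Dt − x² = 0, so t = (√(D² + v²x²) − D)/v².
√(D² + v²x²) = √(0.376² + 0.210² × 21.9²) = 4.614; v² = 0.0441.
t = (4.614 − 0.376)/0.0441 = 96.1 days (vs. the pure-advection estimate x/v = 104 d).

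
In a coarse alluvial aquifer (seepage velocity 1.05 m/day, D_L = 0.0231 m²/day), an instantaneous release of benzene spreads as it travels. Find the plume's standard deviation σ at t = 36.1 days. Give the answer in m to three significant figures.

Dispersive spreading gives a Gaussian with σ² = 2Dt; advection only shifts the center.
σ = √(2 × 0.0231 × 36.1) = 1.29 m.

1.29 m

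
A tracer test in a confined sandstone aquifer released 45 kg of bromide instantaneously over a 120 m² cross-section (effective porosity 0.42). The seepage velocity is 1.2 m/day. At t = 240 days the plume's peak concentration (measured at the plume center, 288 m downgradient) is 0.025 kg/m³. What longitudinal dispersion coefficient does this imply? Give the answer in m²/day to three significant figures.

At the plume center C_max = M/(n_e·A·√(4πDt)), so D = M²/(4πt·(n_e·A·C_max)²).
n_e·A·C_max = 0.42 × 120 × 0.025 = 1.260 kg/m.
D = 45²/(4π × 240 × 1.260²) = 0.423 m²/day.

0.423 m²/day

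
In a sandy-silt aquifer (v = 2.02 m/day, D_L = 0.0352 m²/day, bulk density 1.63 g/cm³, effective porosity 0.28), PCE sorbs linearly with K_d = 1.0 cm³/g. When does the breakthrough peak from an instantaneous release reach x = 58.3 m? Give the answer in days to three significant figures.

197 days

Retardation factor R = 1 + ρ_b·K_d/n = 1 + 1.63 × 1.0/0.28 = 6.821.
Sorption retards both mechanisms: v_R = v/R = 0.2961 m/day, D_R = D/R = 0.005161 m²/day.
Peak time from v_R²t² + 2D_R t − x² = 0: t = (√(D_R² + v_R²x²) − D_R)/v_R².
√(D_R² + v_R²x²) = √(0.005161² + 0.2961² × 58.3²) = 17.26; v_R² = 0.08768.
t = (17.26 − 0.005161)/0.08768 = 197 days.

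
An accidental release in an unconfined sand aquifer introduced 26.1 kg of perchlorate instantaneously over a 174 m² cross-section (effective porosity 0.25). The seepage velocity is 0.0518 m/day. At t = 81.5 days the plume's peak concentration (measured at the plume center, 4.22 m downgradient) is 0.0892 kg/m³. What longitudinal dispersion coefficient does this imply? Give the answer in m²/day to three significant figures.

At the plume center C_max = M/(n_e·A·√(4πDt)), so D = M²/(4πt·(n_e·A·C_max)²).
n_e·A·C_max = 0.25 × 174 × 0.0892 = 3.880 kg/m.
D = 26.1²/(4π × 81.5 × 3.880²) = 0.0442 m²/day.

0.0442 m²/day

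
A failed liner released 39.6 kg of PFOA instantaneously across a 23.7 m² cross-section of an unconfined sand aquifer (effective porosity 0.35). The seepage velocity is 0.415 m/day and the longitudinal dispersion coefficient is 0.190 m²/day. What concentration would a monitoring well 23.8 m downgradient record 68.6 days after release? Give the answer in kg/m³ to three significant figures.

For an instantaneous plane source, C(x,t) = M/(n_e·A·√(4πDt)) · exp(−(x−vt)²/(4Dt)), with n_e·A the pore (flow) area.
Plume center vt = 0.415 × 68.6 = 28.469 m, so the well at 23.8 m is 4.669 m upgradient of the peak.
√(4πDt) = 12.80 m, giving peak height M/(n_e·A·√(4πDt)) = 39.6/(0.35 × 23.7 × 12.80) = 0.3730 kg/m³.
(x−vt)²/(4Dt) = (-4.669)²/(4 × 0.190 × 68.6) = 0.4181; exp(−0.4181) = 0.6583.
C = 0.3730 × 0.6583 = 0.246 kg/m³.

0.246 kg/m³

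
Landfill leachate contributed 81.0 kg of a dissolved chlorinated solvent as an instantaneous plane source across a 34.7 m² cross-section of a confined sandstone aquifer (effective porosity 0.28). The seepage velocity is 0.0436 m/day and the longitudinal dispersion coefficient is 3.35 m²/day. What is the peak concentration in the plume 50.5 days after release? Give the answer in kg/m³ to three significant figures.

The peak of an instantaneous 1D plume sits at x = vt; there the Gaussian factor is 1 and C_max = M/(n_e·A·√(4πDt)), where n_e·A is the pore area the mass is dissolved in.
√(4πDt) = √(4π × 3.35 × 50.5) = 46.11 m, so C_max = 81.0/(0.28 × 34.7 × 46.11) = 0.181 kg/m³.

0.181 kg/m³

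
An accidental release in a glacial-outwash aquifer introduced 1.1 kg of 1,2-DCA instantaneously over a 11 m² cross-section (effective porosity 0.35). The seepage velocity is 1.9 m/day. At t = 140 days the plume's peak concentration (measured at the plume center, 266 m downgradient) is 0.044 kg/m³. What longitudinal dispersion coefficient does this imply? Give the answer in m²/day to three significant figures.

At the plume center C_max = M/(n_e·A·√(4πDt)), so D = M²/(4πt·(n_e·A·C_max)²).
n_e·A·C_max = 0.35 × 11 × 0.044 = 0.1694 kg/m.
D = 1.1²/(4π × 140 × 0.1694²) = 0.0240 m²/day.

0.0240 m²/day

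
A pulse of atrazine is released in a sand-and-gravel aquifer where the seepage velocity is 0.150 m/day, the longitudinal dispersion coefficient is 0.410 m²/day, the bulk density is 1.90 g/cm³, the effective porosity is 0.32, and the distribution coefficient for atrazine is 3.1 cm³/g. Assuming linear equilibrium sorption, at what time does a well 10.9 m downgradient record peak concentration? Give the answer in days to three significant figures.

Retardation factor R = 1 + ρ_b·K_d/n = 1 + 1.90 × 3.1/0.32 = 19.41.
Sorption retards both mechanisms: v_R = v/R = 0.007728 m/day, D_R = D/R = 0.02112 m²/day.
Peak time from v_R²t² + 2D_R t − x² = 0: t = (√(D_R² + v_R²x²) − D_R)/v_R².
√(D_R² + v_R²x²) = √(0.02112² + 0.007728² × 10.9²) = 0.08684; v_R² = 5.972e-05.
t = (0.08684 − 0.02112)/5.972e-05 = 1100 days.

1100 days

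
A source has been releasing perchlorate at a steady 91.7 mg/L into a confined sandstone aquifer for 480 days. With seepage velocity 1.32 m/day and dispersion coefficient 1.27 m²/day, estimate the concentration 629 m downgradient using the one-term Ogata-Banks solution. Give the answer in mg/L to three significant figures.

50.7 mg/L

For a continuous step input, C/C₀ ≈ ½·erfc((x−vt)/(2√(Dt))).
vt = 1.32 × 480 = 633.6 m and 2√(Dt) = 2√(1.27 × 480) = 49.38 m.
Argument (x−vt)/(2√(Dt)) = (629 − 633.6)/49.38 = -0.09316; ½·erfc(-0.09316) = 0.5524.
C = 91.7 × 0.5524 = 50.7 mg/L.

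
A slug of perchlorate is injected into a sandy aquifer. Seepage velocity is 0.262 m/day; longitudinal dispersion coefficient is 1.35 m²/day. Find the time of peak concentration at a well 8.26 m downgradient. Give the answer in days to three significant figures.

17.5 days

For the 1D instantaneous-source solution, setting ∂C/∂t = 0 at fixed x gives v²t² + 2Dt − x² = 0, so t = (√(D² + v²x²) − D)/v².
√(D² + v²x²) = √(1.35² + 0.262² × 8.26²) = 2.551; v² = 0.068644.
t = (2.551 − 1.35)/0.068644 = 17.5 days (vs. the pure-advection estimate x/v = 31.5 d).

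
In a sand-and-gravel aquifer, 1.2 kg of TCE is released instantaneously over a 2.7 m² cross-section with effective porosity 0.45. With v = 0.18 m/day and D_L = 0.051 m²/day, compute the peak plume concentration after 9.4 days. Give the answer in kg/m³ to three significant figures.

0.402 kg/m³

The peak of an instantaneous 1D plume sits at x = vt; there the Gaussian factor is 1 and C_max = M/(n_e·A·√(4πDt)), where n_e·A is the pore area the mass is dissolved in.
√(4πDt) = √(4π × 0.051 × 9.4) = 2.454 m, so C_max = 1.2/(0.45 × 2.7 × 2.454) = 0.402 kg/m³.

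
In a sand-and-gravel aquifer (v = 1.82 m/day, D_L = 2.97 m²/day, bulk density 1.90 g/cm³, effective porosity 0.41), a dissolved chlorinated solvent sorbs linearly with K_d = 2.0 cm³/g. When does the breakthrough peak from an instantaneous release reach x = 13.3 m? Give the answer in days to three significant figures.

Retardation factor R = 1 + ρ_b·K_d/n = 1 + 1.90 × 2.0/0.41 = 10.27.
Sorption retards both mechanisms: v_R = v/R = 0.1772 m/day, D_R = D/R = 0.2892 m²/day.
Peak time from v_R²t² + 2D_R t − x² = 0: t = (√(D_R² + v_R²x²) − D_R)/v_R².
√(D_R² + v_R²x²) = √(0.2892² + 0.1772² × 13.3²) = 2.374; v_R² = 0.03140.
t = (2.374 − 0.2892)/0.03140 = 66.4 days.

66.4 days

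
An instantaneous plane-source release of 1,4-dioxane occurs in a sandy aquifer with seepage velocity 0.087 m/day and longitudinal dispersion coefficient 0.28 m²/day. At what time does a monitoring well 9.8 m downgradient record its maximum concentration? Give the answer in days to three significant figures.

81.6 days

For the 1D instantaneous-source solution, setting ∂C/∂t = 0 at fixed x gives v²t² + 2Dt − x² = 0, so t = (√(D² + v²x²) − D)/v².
√(D² + v²x²) = √(0.28² + 0.087² × 9.8²) = 0.8974; v² = 0.007569.
t = (0.8974 − 0.28)/0.007569 = 81.6 days (vs. the pure-advection estimate x/v = 113 d).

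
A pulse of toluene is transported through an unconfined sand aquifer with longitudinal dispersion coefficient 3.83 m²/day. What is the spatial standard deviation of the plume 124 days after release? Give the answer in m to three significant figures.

30.8 m

Dispersive spreading gives a Gaussian with σ² = 2Dt; advection only shifts the center.
σ = √(2 × 3.83 × 124) = 30.8 m.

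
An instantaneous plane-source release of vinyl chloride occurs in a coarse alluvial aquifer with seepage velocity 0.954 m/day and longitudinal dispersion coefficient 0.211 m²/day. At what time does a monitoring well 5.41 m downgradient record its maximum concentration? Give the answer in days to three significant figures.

5.44 days

For the 1D instantaneous-source solution, setting ∂C/∂t = 0 at fixed x gives v²t² + 2Dt − x² = 0, so t = (√(D² + v²x²) − D)/v².
√(D² + v²x²) = √(0.211² + 0.954² × 5.41²) = 5.165; v² = 0.910116.
t = (5.165 − 0.211)/0.910116 = 5.44 days (vs. the pure-advection estimate x/v = 5.67 d).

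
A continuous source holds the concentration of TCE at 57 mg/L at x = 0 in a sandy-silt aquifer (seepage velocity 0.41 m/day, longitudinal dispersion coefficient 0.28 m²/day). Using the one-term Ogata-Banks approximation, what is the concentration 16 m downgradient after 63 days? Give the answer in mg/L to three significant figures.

For a continuous step input, C/C₀ ≈ ½·erfc((x−vt)/(2√(Dt))).
vt = 0.41 × 63 = 25.83 m and 2√(Dt) = 2√(0.28 × 63) = 8.400 m.
Argument (x−vt)/(2√(Dt)) = (16 − 25.83)/8.400 = -1.170; ½·erfc(-1.170) = 0.9510.
C = 57 × 0.9510 = 54.2 mg/L.

54.2 mg/L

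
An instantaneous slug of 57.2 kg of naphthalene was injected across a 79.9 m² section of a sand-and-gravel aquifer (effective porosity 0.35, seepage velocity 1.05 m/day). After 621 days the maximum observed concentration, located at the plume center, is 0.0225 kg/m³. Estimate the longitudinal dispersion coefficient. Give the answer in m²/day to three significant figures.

1.06 m²/day

At the plume center C_max = M/(n_e·A·√(4πDt)), so D = M²/(4πt·(n_e·A·C_max)²).
n_e·A·C_max = 0.35 × 79.9 × 0.0225 = 0.6292 kg/m.
D = 57.2²/(4π × 621 × 0.6292²) = 1.06 m²/day.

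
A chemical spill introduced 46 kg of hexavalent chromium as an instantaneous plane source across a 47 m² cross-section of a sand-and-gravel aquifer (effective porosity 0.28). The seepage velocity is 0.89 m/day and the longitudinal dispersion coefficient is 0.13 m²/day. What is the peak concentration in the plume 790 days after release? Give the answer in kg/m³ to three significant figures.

The peak of an instantaneous 1D plume sits at x = vt; there the Gaussian factor is 1 and C_max = M/(n_e·A·√(4πDt)), where n_e·A is the pore area the mass is dissolved in.
√(4πDt) = √(4π × 0.13 × 790) = 35.92 m, so C_max = 46/(0.28 × 47 × 35.92) = 0.0973 kg/m³.

0.0973 kg/m³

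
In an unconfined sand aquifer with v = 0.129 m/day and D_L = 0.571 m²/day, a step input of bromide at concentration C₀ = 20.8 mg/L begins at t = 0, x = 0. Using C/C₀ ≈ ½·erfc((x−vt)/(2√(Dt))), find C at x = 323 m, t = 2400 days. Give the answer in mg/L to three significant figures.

For a continuous step input, C/C₀ ≈ ½·erfc((x−vt)/(2√(Dt))).
vt = 0.129 × 2400 = 309.6 m and 2√(Dt) = 2√(0.571 × 2400) = 74.04 m.
Argument (x−vt)/(2√(Dt)) = (323 − 309.6)/74.04 = 0.1810; ½·erfc(0.1810) = 0.3990.
C = 20.8 × 0.3990 = 8.30 mg/L.

8.30 mg/L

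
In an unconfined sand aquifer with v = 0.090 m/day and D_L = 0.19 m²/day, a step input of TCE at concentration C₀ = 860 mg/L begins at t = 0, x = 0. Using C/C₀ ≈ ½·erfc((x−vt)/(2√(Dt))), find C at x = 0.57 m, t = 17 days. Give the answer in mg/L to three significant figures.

For a continuous step input, C/C₀ ≈ ½·erfc((x−vt)/(2√(Dt))).
vt = 0.090 × 17 = 1.53 m and 2√(Dt) = 2√(0.19 × 17) = 3.594 m.
Argument (x−vt)/(2√(Dt)) = (0.57 − 1.53)/3.594 = -0.2671; ½·erfc(-0.2671) = 0.6472.
C = 860 × 0.6472 = 557 mg/L.

557 mg/L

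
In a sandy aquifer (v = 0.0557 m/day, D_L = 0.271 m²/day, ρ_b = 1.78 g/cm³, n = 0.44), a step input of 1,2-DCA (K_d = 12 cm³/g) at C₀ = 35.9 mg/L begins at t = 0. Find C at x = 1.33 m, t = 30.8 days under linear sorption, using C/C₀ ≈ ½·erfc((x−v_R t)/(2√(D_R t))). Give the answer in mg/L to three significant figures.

Retardation factor R = 1 + ρ_b·K_d/n = 1 + 1.78 × 12/0.44 = 49.55.
Sorption retards both mechanisms: v_R = v/R = 0.001124 m/day, D_R = D/R = 0.005469 m²/day.
v_R·t = 0.001124 × 30.8 = 0.0346192 m; 2√(D_R t) = 0.8208 m; argument = (1.33 − 0.0346192)/0.8208 = 1.578.
C = C₀ × ½·erfc(1.578) = 35.9 × 0.01282 = 0.460 mg/L.

0.460 mg/L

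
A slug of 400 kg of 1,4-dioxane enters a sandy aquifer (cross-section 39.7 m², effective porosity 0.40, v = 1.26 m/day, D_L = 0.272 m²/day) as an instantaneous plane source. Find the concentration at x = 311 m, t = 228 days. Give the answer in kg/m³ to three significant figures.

For an instantaneous plane source, C(x,t) = M/(n_e·A·√(4πDt)) · exp(−(x−vt)²/(4Dt)), with n_e·A the pore (flow) area.
Plume center vt = 1.26 × 228 = 287.28 m, so the well at 311 m is 23.72 m downgradient of the peak.
√(4πDt) = 27.92 m, giving peak height M/(n_e·A·√(4πDt)) = 400/(0.40 × 39.7 × 27.92) = 0.9022 kg/m³.
(x−vt)²/(4Dt) = (23.72)²/(4 × 0.272 × 228) = 2.268; exp(−2.268) = 0.1035.
C = 0.9022 × 0.1035 = 0.0934 kg/m³.

0.0934 kg/m³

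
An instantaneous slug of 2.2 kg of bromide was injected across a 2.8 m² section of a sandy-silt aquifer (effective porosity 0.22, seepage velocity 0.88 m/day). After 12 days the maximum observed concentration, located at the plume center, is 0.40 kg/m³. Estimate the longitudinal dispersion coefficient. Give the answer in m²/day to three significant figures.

0.529 m²/day

At the plume center C_max = M/(n_e·A·√(4πDt)), so D = M²/(4πt·(n_e·A·C_max)²).
n_e·A·C_max = 0.22 × 2.8 × 0.40 = 0.2464 kg/m.
D = 2.2²/(4π × 12 × 0.2464²) = 0.529 m²/day.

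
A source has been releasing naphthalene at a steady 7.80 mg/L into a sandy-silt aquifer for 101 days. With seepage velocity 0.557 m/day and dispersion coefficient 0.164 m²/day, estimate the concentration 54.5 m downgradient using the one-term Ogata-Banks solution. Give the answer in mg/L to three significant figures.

For a continuous step input, C/C₀ ≈ ½·erfc((x−vt)/(2√(Dt))).
vt = 0.557 × 101 = 56.257 m and 2√(Dt) = 2√(0.164 × 101) = 8.140 m.
Argument (x−vt)/(2√(Dt)) = (54.5 − 56.257)/8.140 = -0.2158; ½·erfc(-0.2158) = 0.6199.
C = 7.80 × 0.6199 = 4.84 mg/L.

4.84 mg/L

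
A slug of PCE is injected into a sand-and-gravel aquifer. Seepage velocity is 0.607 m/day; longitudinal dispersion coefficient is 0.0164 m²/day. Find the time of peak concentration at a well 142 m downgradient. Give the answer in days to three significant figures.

234 days

For the 1D instantaneous-source solution, setting ∂C/∂t = 0 at fixed x gives v²t² + 2Dt − x² = 0, so t = (√(D² + v²x²) − D)/v².
√(D² + v²x²) = √(0.0164² + 0.607² × 142²) = 86.19; v² = 0.368449.
t = (86.19 − 0.0164)/0.368449 = 234 days (vs. the pure-advection estimate x/v = 234 d).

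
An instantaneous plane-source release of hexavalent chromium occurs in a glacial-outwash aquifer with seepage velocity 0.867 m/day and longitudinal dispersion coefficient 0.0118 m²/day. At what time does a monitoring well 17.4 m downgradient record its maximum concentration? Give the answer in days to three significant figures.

20.1 days

For the 1D instantaneous-source solution, setting ∂C/∂t = 0 at fixed x gives v²t² + 2Dt − x² = 0, so t = (√(D² + v²x²) − D)/v².
√(D² + v²x²) = √(0.0118² + 0.867² × 17.4²) = 15.09; v² = 0.751689.
t = (15.09 − 0.0118)/0.751689 = 20.1 days (vs. the pure-advection estimate x/v = 20.1 d).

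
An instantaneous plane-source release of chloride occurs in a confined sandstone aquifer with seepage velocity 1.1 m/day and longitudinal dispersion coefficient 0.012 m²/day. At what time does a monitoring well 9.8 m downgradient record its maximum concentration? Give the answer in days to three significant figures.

For the 1D instantaneous-source solution, setting ∂C/∂t = 0 at fixed x gives v²t² + 2Dt − x² = 0, so t = (√(D² + v²x²) − D)/v².
√(D² + v²x²) = √(0.012² + 1.1² × 9.8²) = 10.78; v² = 1.21.
t = (10.78 − 0.012)/1.21 = 8.90 days (vs. the pure-advection estimate x/v = 8.91 d).

8.90 days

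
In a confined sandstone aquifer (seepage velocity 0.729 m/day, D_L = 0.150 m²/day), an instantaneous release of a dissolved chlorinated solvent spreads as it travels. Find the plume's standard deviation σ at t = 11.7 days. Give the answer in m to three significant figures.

Dispersive spreading gives a Gaussian with σ² = 2Dt; advection only shifts the center.
σ = √(2 × 0.150 × 11.7) = 1.87 m.

1.87 m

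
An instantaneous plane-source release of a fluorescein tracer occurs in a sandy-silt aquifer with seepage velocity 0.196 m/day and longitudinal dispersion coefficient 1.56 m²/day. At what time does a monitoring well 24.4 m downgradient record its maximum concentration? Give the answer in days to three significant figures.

90.3 days

For the 1D instantaneous-source solution, setting ∂C/∂t = 0 at fixed x gives v²t² + 2Dt − x² = 0, so t = (√(D² + v²x²) − D)/v².
√(D² + v²x²) = √(1.56² + 0.196² × 24.4²) = 5.030; v² = 0.038416.
t = (5.030 − 1.56)/0.038416 = 90.3 days (vs. the pure-advection estimate x/v = 124 d).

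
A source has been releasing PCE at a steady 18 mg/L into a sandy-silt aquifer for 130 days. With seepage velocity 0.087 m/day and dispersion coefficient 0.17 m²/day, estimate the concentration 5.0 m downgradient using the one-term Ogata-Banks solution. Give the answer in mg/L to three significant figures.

14.9 mg/L

For a continuous step input, C/C₀ ≈ ½·erfc((x−vt)/(2√(Dt))).
vt = 0.087 × 130 = 11.31 m and 2√(Dt) = 2√(0.17 × 130) = 9.402 m.
Argument (x−vt)/(2√(Dt)) = (5.0 − 11.31)/9.402 = -0.6711; ½·erfc(-0.6711) = 0.8287.
C = 18 × 0.8287 = 14.9 mg/L.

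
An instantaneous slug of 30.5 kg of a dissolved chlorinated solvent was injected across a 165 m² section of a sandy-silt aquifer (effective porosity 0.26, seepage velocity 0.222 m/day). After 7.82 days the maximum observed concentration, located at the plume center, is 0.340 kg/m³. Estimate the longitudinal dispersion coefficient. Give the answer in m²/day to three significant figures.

0.0445 m²/day

At the plume center C_max = M/(n_e·A·√(4πDt)), so D = M²/(4πt·(n_e·A·C_max)²).
n_e·A·C_max = 0.26 × 165 × 0.340 = 14.59 kg/m.
D = 30.5²/(4π × 7.82 × 14.59²) = 0.0445 m²/day.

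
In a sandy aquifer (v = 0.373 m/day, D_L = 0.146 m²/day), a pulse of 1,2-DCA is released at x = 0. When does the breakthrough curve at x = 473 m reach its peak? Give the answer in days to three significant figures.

For the 1D instantaneous-source solution, setting ∂C/∂t = 0 at fixed x gives v²t² + 2Dt − x² = 0, so t = (√(D² + v²x²) − D)/v².
√(D² + v²x²) = √(0.146² + 0.373² × 473²) = 176.4; v² = 0.139129.
t = (176.4 − 0.146)/0.139129 = 1270 days (vs. the pure-advection estimate x/v = 1270 d).

1270 days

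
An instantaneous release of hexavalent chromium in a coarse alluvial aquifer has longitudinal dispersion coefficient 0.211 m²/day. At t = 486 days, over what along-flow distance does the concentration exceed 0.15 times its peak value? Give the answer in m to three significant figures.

The plume is Gaussian with σ = √(2Dt) = √(2 × 0.211 × 486) = 14.32 m.
C/C_peak = exp(−Δx²/(2σ²)) = 0.15 ⇒ Δx = σ·√(−2 ln 0.15) = 14.32 × 1.948 = 27.90 m.
Width = 2Δx = 55.8 m.

55.8 m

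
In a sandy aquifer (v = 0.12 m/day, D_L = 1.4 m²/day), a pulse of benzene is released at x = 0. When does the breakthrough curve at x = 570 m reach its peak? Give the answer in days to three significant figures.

4650 days

For the 1D instantaneous-source solution, setting ∂C/∂t = 0 at fixed x gives v²t² + 2Dt − x² = 0, so t = (√(D² + v²x²) − D)/v².
√(D² + v²x²) = √(1.4² + 0.12² × 570²) = 68.41; v² = 0.0144.
t = (68.41 − 1.4)/0.0144 = 4650 days (vs. the pure-advection estimate x/v = 4750 d).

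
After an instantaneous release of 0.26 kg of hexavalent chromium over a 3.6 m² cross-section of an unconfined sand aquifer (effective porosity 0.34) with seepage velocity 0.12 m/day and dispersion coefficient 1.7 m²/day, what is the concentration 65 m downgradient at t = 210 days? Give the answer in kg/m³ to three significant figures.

0.00105 kg/m³

For an instantaneous plane source, C(x,t) = M/(n_e·A·√(4πDt)) · exp(−(x−vt)²/(4Dt)), with n_e·A the pore (flow) area.
Plume center vt = 0.12 × 210 = 25.2 m, so the well at 65 m is 39.8 m downgradient of the peak.
√(4πDt) = 66.98 m, giving peak height M/(n_e·A·√(4πDt)) = 0.26/(0.34 × 3.6 × 66.98) = 0.003171 kg/m³.
(x−vt)²/(4Dt) = (39.8)²/(4 × 1.7 × 210) = 1.109; exp(−1.109) = 0.3299.
C = 0.003171 × 0.3299 = 0.00105 kg/m³.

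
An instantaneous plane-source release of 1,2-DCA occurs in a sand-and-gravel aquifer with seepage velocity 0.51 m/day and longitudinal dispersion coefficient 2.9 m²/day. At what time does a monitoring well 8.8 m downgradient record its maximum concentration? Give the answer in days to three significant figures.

For the 1D instantaneous-source solution, setting ∂C/∂t = 0 at fixed x gives v²t² + 2Dt − x² = 0, so t = (√(D² + v²x²) − D)/v².
√(D² + v²x²) = √(2.9² + 0.51² × 8.8²) = 5.343; v² = 0.2601.
t = (5.343 − 2.9)/0.2601 = 9.39 days (vs. the pure-advection estimate x/v = 17.3 d).

9.39 days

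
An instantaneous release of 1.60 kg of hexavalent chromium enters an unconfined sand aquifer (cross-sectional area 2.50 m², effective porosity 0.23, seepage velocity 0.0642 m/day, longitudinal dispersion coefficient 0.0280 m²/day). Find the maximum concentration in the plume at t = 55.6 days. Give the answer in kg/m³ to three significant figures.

0.629 kg/m³

The peak of an instantaneous 1D plume sits at x = vt; there the Gaussian factor is 1 and C_max = M/(n_e·A·√(4πDt)), where n_e·A is the pore area the mass is dissolved in.
√(4πDt) = √(4π × 0.0280 × 55.6) = 4.423 m, so C_max = 1.60/(0.23 × 2.50 × 4.423) = 0.629 kg/m³.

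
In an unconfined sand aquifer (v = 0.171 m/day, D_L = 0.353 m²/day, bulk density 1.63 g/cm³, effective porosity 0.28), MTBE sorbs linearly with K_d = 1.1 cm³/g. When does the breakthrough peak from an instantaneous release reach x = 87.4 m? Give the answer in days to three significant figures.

Retardation factor R = 1 + ρ_b·K_d/n = 1 + 1.63 × 1.1/0.28 = 7.404.
Sorption retards both mechanisms: v_R = v/R = 0.02310 m/day, D_R = D/R = 0.04768 m²/day.
Peak time from v_R²t² + 2D_R t − x² = 0: t = (√(D_R² + v_R²x²) − D_R)/v_R².
√(D_R² + v_R²x²) = √(0.04768² + 0.02310² × 87.4²) = 2.020; v_R² = 0.0005336.
t = (2.020 − 0.04768)/0.0005336 = 3700 days.

3700 days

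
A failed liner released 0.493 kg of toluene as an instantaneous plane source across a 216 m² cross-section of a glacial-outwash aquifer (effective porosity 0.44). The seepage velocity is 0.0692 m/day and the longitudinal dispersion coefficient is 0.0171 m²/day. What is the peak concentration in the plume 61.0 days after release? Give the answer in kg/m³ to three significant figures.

The peak of an instantaneous 1D plume sits at x = vt; there the Gaussian factor is 1 and C_max = M/(n_e·A·√(4πDt)), where n_e·A is the pore area the mass is dissolved in.
√(4πDt) = √(4π × 0.0171 × 61.0) = 3.620 m, so C_max = 0.493/(0.44 × 216 × 3.620) = 0.00143 kg/m³.

0.00143 kg/m³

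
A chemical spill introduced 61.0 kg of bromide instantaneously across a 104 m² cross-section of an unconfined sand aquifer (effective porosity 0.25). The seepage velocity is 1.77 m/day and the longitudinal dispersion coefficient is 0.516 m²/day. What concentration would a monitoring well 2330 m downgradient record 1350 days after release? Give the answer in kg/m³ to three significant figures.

0.00704 kg/m³

For an instantaneous plane source, C(x,t) = M/(n_e·A·√(4πDt)) · exp(−(x−vt)²/(4Dt)), with n_e·A the pore (flow) area.
Plume center vt = 1.77 × 1350 = 2389.5 m, so the well at 2330 m is 59.5 m upgradient of the peak.
√(4πDt) = 93.56 m, giving peak height M/(n_e·A·√(4πDt)) = 61.0/(0.25 × 104 × 93.56) = 0.02508 kg/m³.
(x−vt)²/(4Dt) = (-59.5)²/(4 × 0.516 × 1350) = 1.271; exp(−1.271) = 0.2806.
C = 0.02508 × 0.2806 = 0.00704 kg/m³.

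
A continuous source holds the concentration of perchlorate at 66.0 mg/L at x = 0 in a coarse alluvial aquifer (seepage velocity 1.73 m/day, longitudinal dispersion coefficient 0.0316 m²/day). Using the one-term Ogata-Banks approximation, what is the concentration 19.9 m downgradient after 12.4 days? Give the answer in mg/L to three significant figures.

For a continuous step input, C/C₀ ≈ ½·erfc((x−vt)/(2√(Dt))).
vt = 1.73 × 12.4 = 21.452 m and 2√(Dt) = 2√(0.0316 × 12.4) = 1.252 m.
Argument (x−vt)/(2√(Dt)) = (19.9 − 21.452)/1.252 = -1.240; ½·erfc(-1.240) = 0.9603.
C = 66.0 × 0.9603 = 63.4 mg/L.

63.4 mg/L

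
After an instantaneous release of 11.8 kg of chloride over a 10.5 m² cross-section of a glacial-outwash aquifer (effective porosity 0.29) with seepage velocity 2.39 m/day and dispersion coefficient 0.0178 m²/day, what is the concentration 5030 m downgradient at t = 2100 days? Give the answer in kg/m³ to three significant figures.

0.0796 kg/m³

For an instantaneous plane source, C(x,t) = M/(n_e·A·√(4πDt)) · exp(−(x−vt)²/(4Dt)), with n_e·A the pore (flow) area.
Plume center vt = 2.39 × 2100 = 5019 m, so the well at 5030 m is 11 m downgradient of the peak.
√(4πDt) = 21.67 m, giving peak height M/(n_e·A·√(4πDt)) = 11.8/(0.29 × 10.5 × 21.67) = 0.1788 kg/m³.
(x−vt)²/(4Dt) = (11)²/(4 × 0.0178 × 2100) = 0.8093; exp(−0.8093) = 0.4452.
C = 0.1788 × 0.4452 = 0.0796 kg/m³.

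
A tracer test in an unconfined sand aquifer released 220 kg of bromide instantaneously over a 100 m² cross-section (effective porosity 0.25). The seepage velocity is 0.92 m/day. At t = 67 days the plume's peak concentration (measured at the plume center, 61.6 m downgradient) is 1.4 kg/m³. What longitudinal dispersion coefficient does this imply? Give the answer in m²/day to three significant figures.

0.0469 m²/day

At the plume center C_max = M/(n_e·A·√(4πDt)), so D = M²/(4πt·(n_e·A·C_max)²).
n_e·A·C_max = 0.25 × 100 × 1.4 = 35.00 kg/m.
D = 220²/(4π × 67 × 35.00²) = 0.0469 m²/day.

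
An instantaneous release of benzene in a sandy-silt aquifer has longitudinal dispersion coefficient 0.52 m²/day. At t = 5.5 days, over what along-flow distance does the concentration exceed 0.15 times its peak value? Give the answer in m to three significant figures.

The plume is Gaussian with σ = √(2Dt) = √(2 × 0.52 × 5.5) = 2.392 m.
C/C_peak = exp(−Δx²/(2σ²)) = 0.15 ⇒ Δx = σ·√(−2 ln 0.15) = 2.392 × 1.948 = 4.660 m.
Width = 2Δx = 9.32 m.

9.32 m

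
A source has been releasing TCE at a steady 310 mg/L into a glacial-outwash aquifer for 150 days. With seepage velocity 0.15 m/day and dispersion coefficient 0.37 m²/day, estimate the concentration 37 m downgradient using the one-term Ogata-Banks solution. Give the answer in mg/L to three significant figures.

26.2 mg/L

For a continuous step input, C/C₀ ≈ ½·erfc((x−vt)/(2√(Dt))).
vt = 0.15 × 150 = 22.5 m and 2√(Dt) = 2√(0.37 × 150) = 14.90 m.
Argument (x−vt)/(2√(Dt)) = (37 − 22.5)/14.90 = 0.9732; ½·erfc(0.9732) = 0.08436.
C = 310 × 0.08436 = 26.2 mg/L.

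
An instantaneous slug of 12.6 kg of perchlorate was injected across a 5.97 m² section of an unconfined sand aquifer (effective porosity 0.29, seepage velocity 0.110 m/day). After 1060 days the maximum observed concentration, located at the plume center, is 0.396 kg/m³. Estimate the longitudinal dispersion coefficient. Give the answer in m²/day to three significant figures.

0.0254 m²/day

At the plume center C_max = M/(n_e·A·√(4πDt)), so D = M²/(4πt·(n_e·A·C_max)²).
n_e·A·C_max = 0.29 × 5.97 × 0.396 = 0.6856 kg/m.
D = 12.6²/(4π × 1060 × 0.6856²) = 0.0254 m²/day.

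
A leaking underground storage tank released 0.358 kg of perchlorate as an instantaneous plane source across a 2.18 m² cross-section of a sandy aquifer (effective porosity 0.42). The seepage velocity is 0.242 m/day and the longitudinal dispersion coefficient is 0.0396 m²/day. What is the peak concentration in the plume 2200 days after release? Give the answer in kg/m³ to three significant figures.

The peak of an instantaneous 1D plume sits at x = vt; there the Gaussian factor is 1 and C_max = M/(n_e·A·√(4πDt)), where n_e·A is the pore area the mass is dissolved in.
√(4πDt) = √(4π × 0.0396 × 2200) = 33.09 m, so C_max = 0.358/(0.42 × 2.18 × 33.09) = 0.0118 kg/m³.

0.0118 kg/m³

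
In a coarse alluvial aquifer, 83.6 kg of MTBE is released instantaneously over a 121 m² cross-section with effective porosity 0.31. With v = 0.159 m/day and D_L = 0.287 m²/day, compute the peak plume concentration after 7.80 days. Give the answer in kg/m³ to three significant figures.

The peak of an instantaneous 1D plume sits at x = vt; there the Gaussian factor is 1 and C_max = M/(n_e·A·√(4πDt)), where n_e·A is the pore area the mass is dissolved in.
√(4πDt) = √(4π × 0.287 × 7.80) = 5.304 m, so C_max = 83.6/(0.31 × 121 × 5.304) = 0.420 kg/m³.

0.420 kg/m³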